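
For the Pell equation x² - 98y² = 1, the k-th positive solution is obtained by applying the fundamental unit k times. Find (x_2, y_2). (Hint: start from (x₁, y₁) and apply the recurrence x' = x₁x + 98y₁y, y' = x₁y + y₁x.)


Step 1: Find the fundamental solution (x₁, y₁) of x² - 98y² = 1.
  Expand √98 as a continued fraction. a₀ = ⌊√98⌋ = 9; iterate m_{k+1} = d_k·a_k − m_k, d_{k+1} = (98 − m_{k+1}²)/d_k, a_{k+1} = ⌊(a₀ + m_{k+1})/d_{k+1}⌋ (starting m₀ = 0, d₀ = 1), with convergents p_k = a_k·p_{k-1} + p_{k-2}, q_k = a_k·q_{k-1} + q_{k-2} (p₋₁ = 1, q₋₁ = 0):
  k = 0: a₀ = 9; p₀/q₀ = 9/1; p₀² − 98·q₀² = 81 − 98 = -17.
  k = 1: m = 9, d = 17, a = ⌊(9 + 9)/17⌋ = 1; p/q = (1·9 + 1)/(1·1 + 0) = 10/1; p² − 98·q² = 100 − 98 = 2.
  k = 2: m = 8, d = 2, a = ⌊(9 + 8)/2⌋ = 8; p/q = (8·10 + 9)/(8·1 + 1) = 89/9; p² − 98·q² = 7921 − 7938 = -17.
  k = 3: m = 8, d = 17, a = ⌊(9 + 8)/17⌋ = 1; p/q = (1·89 + 10)/(1·9 + 1) = 99/10; p² − 98·q² = 9801 − 9800 = 1.
  The first convergent with p² − 98·q² = 1 gives the fundamental solution (x₁, y₁) = (99, 10).
Step 2: Apply the recurrence (x_{n+1}, y_{n+1}) = (x₁x_n + 98y₁y_n, x₁y_n + y₁x_n) repeatedly.
  From (x_1, y_1) = (99, 10): x_2 = 99·99 + 98·10·10 = 19601; y_2 = 99·10 + 10·99 = 1980.
Step 3: Verify x_2² - 98·y_2² = 384199201 - 384199200 = 1 (should be 1). ✓

(x_1, y_1) = (99, 10); (x_2, y_2) = (19601, 1980).


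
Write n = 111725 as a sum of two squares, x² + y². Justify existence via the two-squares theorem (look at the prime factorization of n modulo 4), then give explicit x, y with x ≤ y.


Step 1: Factor n = 111725 = 5^2 · 41 · 109.
Step 2: Check the mod-4 condition on each prime factor: 5 ≡ 1 (mod 4), exponent 2; 41 ≡ 1 (mod 4), exponent 1; 109 ≡ 1 (mod 4), exponent 1.
All primes ≡ 3 (mod 4) appear to even exponent (or don't appear), so by the two-squares theorem n IS expressible as a sum of two squares.
Step 3: Build a representation. Group n = k² · m with k = 5 and m = 41 · 109 = 4469 (a product of primes ≡ 1 (mod 4)); a representation of m scales to one of n via (k·x)² + (k·y)² = k²(x² + y²). Each prime p ≡ 1 (mod 4) is itself a sum of two squares; find a² by testing p − a² for a perfect square:
  41: 41 − 1² = 40, 41 − 2² = 37, 41 − 3² = 32, 41 − 4² = 25 = 5² ⇒ 41 = 4² + 5².
  109: 109 − 1² = 108, 109 − 2² = 105, 109 − 3² = 100 = 10² ⇒ 109 = 3² + 10².
  Combine using the Brahmagupta–Fibonacci identity (a² + b²)(c² + d²) = (ac − bd)² + (ad + bc)² = (ac + bd)² + (ad − bc)²:
  41 · 109 = 4469: from (4² + 5²)(3² + 10²), take (4·3 − 5·10, 4·10 + 5·3) = (12 − 50, 40 + 15) = (-38, 55); dropping signs (only squares matter) gives (38, 55); check 38² + 55² = 1444 + 3025 = 4469 ✓.
  Scale by k = 5: (5·38, 5·55) = (190, 275).
Step 4: Order so x ≤ y and verify: 190² + 275² = 36100 + 75625 = 111725 = n. ✓

n = 111725 = 190² + 275² (one valid representation with x ≤ y).


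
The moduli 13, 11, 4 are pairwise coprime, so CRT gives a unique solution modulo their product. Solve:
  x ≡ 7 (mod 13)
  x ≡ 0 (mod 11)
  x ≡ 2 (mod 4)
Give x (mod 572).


Moduli 13, 11, 4 are pairwise coprime; by CRT there is a unique solution modulo M = 13 · 11 · 4 = 572.
Solve pairwise, accumulating the modulus:
  Start with x ≡ 7 (mod 13).
  Combine with x ≡ 0 (mod 11): since gcd(13, 11) = 1, we get a unique residue mod 143.
    Write x = 7 + 13·t and substitute into x ≡ 0 (mod 11): 13·t ≡ 0 − 7 = -7 (mod 11).
    Reduce coefficients mod 11: 2·t ≡ 4 (mod 11).
    The inverse of 2 mod 11 is 6 (since 2·6 = 12 = 1·11 + 1), so t ≡ 6·4 = 24 ≡ 2 (mod 11).
    Then x = 7 + 13·2 = 33, valid modulo lcm(13, 11) = 143: x ≡ 33 (mod 143).
  Combine with x ≡ 2 (mod 4): since gcd(143, 4) = 1, we get a unique residue mod 572.
    Write x = 33 + 143·t and substitute into x ≡ 2 (mod 4): 143·t ≡ 2 − 33 = -31 (mod 4).
    Reduce coefficients mod 4: 3·t ≡ 1 (mod 4).
    The inverse of 3 mod 4 is 3 (since 3·3 = 9 = 2·4 + 1), so t ≡ 3·1 = 3 ≡ 3 (mod 4).
    Then x = 33 + 143·3 = 462, valid modulo lcm(143, 4) = 572: x ≡ 462 (mod 572).
Verify: 462 mod 13 = 7 ✓, 462 mod 11 = 0 ✓, 462 mod 4 = 2 ✓.

x ≡ 462 (mod 572).


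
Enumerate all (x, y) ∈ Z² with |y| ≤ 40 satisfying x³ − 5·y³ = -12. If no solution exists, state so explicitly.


The equation is x³ - 5y³ = -12. For fixed y, x³ = 5·y³ − 12, so a solution requires the RHS to be a perfect cube.
Strategy: iterate y from -40 to 40, compute RHS = 5·y³ − 12, and check whether it is a (positive or negative) perfect cube.
Check small values of y:
  y = 0: RHS = -12 is not a perfect cube.
  y = 1: RHS = -7 is not a perfect cube.
  y = -1: RHS = -17 is not a perfect cube.
  y = 2: RHS = 28 is not a perfect cube.
  y = -2: RHS = -52 is not a perfect cube.
  y = 3: RHS = 123 is not a perfect cube.
  y = -3: RHS = -147 is not a perfect cube.
Continuing the search up to |y| = 40 finds no solutions either.
No (x, y) in the scanned range satisfies the equation.

No integer solutions with |y| ≤ 40.


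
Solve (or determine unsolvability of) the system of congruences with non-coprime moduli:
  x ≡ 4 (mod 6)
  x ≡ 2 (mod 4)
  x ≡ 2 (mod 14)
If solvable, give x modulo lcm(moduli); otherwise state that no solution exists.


Moduli 6, 4, 14 are not pairwise coprime, so CRT works modulo lcm(m_i) when all pairwise compatibility conditions hold.
Pairwise compatibility: gcd(m_i, m_j) must divide a_i - a_j for every pair.
Merge one congruence at a time:
  Start: x ≡ 4 (mod 6).
  Combine with x ≡ 2 (mod 4): gcd(6, 4) = 2; 2 - 4 = -2, which IS divisible by 2, so compatible.
    Write x = 4 + 6·t and substitute into x ≡ 2 (mod 4): 6·t ≡ 2 − 4 = -2 (mod 4).
    Divide the congruence (and modulus) by g = 2: 3·t ≡ -1 (mod 2).
    Reduce coefficients mod 2: 1·t ≡ 1 (mod 2).
    So t ≡ 1 (mod 2).
    Then x = 4 + 6·1 = 10, valid modulo lcm(6, 4) = 12: x ≡ 10 (mod 12).
  Combine with x ≡ 2 (mod 14): gcd(12, 14) = 2; 2 - 10 = -8, which IS divisible by 2, so compatible.
    Write x = 10 + 12·t and substitute into x ≡ 2 (mod 14): 12·t ≡ 2 − 10 = -8 (mod 14).
    Divide the congruence (and modulus) by g = 2: 6·t ≡ -4 (mod 7).
    Reduce coefficients mod 7: 6·t ≡ 3 (mod 7).
    The inverse of 6 mod 7 is 6 (since 6·6 = 36 = 5·7 + 1), so t ≡ 6·3 = 18 ≡ 4 (mod 7).
    Then x = 10 + 12·4 = 58, valid modulo lcm(12, 14) = 84: x ≡ 58 (mod 84).
Verify: 58 mod 6 = 4, 58 mod 4 = 2, 58 mod 14 = 2.

x ≡ 58 (mod 84).


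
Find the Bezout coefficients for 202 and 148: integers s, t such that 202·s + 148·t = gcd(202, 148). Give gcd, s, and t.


Euclidean algorithm on (202, 148) — divide until remainder is 0:
  202 = 1 · 148 + 54
  148 = 2 · 54 + 40
  54 = 1 · 40 + 14
  40 = 2 · 14 + 12
  14 = 1 · 12 + 2
  12 = 6 · 2 + 0
gcd(202, 148) = 2.
Track Bezout coefficients alongside the remainders: start with r₀ = 202 = a·1 + b·0 (s = 1, t = 0) and r₁ = 148 = a·0 + b·1 (s = 0, t = 1); each new remainder r_{k+1} = r_{k-1} − q_k·r_k inherits s_{k+1} = s_{k-1} − q_k·s_k, t_{k+1} = t_{k-1} − q_k·t_k, so r_k = a·s_k + b·t_k at every step:
  q = 1: r = 54, s = 1 − 1·0 = 1, t = 0 − 1·1 = -1  (check: 202·1 + 148·(-1) = 54)
  q = 2: r = 40, s = 0 − 2·1 = -2, t = 1 − 2·(-1) = 3  (check: 202·(-2) + 148·3 = 40)
  q = 1: r = 14, s = 1 − 1·(-2) = 3, t = -1 − 1·3 = -4  (check: 202·3 + 148·(-4) = 14)
  q = 2: r = 12, s = -2 − 2·3 = -8, t = 3 − 2·(-4) = 11  (check: 202·(-8) + 148·11 = 12)
  q = 1: r = 2, s = 3 − 1·(-8) = 11, t = -4 − 1·11 = -15  (check: 202·11 + 148·(-15) = 2)
The row with r = 2 (the gcd) gives the Bezout coefficients s = 11, t = -15.
Result: 202 · (11) + 148 · (-15) = 2.

gcd(202, 148) = 2; s = 11, t = -15 (check: 202·11 + 148·(-15) = 2).


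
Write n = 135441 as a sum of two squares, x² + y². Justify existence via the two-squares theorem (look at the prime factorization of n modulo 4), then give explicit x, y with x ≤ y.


Step 1: Factor n = 135441 = 3^2 · 101 · 149.
Step 2: Check the mod-4 condition on each prime factor: 3 ≡ 3 (mod 4), exponent 2 (must be even); 101 ≡ 1 (mod 4), exponent 1; 149 ≡ 1 (mod 4), exponent 1.
All primes ≡ 3 (mod 4) appear to even exponent (or don't appear), so by the two-squares theorem n IS expressible as a sum of two squares.
Step 3: Build a representation. Group n = k² · m with k = 3 and m = 101 · 149 = 15049 (a product of primes ≡ 1 (mod 4)); a representation of m scales to one of n via (k·x)² + (k·y)² = k²(x² + y²). Each prime p ≡ 1 (mod 4) is itself a sum of two squares; find a² by testing p − a² for a perfect square:
  101: 101 − 1² = 100 = 10² ⇒ 101 = 1² + 10².
  149: 149 − 1² = 148, 149 − 2² = 145, 149 − 3² = 140, 149 − 4² = 133, 149 − 5² = 124, 149 − 6² = 113, 149 − 7² = 100 = 10² ⇒ 149 = 7² + 10².
  Combine using the Brahmagupta–Fibonacci identity (a² + b²)(c² + d²) = (ac − bd)² + (ad + bc)² = (ac + bd)² + (ad − bc)²:
  101 · 149 = 15049: from (1² + 10²)(7² + 10²), take (1·7 − 10·10, 1·10 + 10·7) = (7 − 100, 10 + 70) = (-93, 80); dropping signs (only squares matter) gives (93, 80); check 93² + 80² = 8649 + 6400 = 15049 ✓.
  Scale by k = 3: (3·93, 3·80) = (279, 240).
Step 4: Order so x ≤ y and verify: 240² + 279² = 57600 + 77841 = 135441 = n. ✓

n = 135441 = 240² + 279² (one valid representation with x ≤ y).


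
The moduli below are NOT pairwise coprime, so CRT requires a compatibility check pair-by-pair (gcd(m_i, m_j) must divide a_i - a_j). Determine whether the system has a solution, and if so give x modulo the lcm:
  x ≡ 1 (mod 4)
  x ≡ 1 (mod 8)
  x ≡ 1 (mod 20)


Moduli 4, 8, 20 are not pairwise coprime, so CRT works modulo lcm(m_i) when all pairwise compatibility conditions hold.
Pairwise compatibility: gcd(m_i, m_j) must divide a_i - a_j for every pair.
Merge one congruence at a time:
  Start: x ≡ 1 (mod 4).
  Combine with x ≡ 1 (mod 8): gcd(4, 8) = 4; 1 - 1 = 0, which IS divisible by 4, so compatible.
    Write x = 1 + 4·t and substitute into x ≡ 1 (mod 8): 4·t ≡ 1 − 1 = 0 (mod 8).
    Divide the congruence (and modulus) by g = 4: 1·t ≡ 0 (mod 2).
    So t ≡ 0 (mod 2).
    Then x = 1 + 4·0 = 1, valid modulo lcm(4, 8) = 8: x ≡ 1 (mod 8).
  Combine with x ≡ 1 (mod 20): gcd(8, 20) = 4; 1 - 1 = 0, which IS divisible by 4, so compatible.
    Write x = 1 + 8·t and substitute into x ≡ 1 (mod 20): 8·t ≡ 1 − 1 = 0 (mod 20).
    Divide the congruence (and modulus) by g = 4: 2·t ≡ 0 (mod 5).
    The inverse of 2 mod 5 is 3 (since 2·3 = 6 = 1·5 + 1), so t ≡ 3·0 = 0 ≡ 0 (mod 5).
    Then x = 1 + 8·0 = 1, valid modulo lcm(8, 20) = 40: x ≡ 1 (mod 40).
Verify: 1 mod 4 = 1, 1 mod 8 = 1, 1 mod 20 = 1.

x ≡ 1 (mod 40).


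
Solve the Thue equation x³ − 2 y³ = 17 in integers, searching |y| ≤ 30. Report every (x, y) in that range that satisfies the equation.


The equation is x³ - 2y³ = 17. For fixed y, x³ = 2·y³ + 17, so a solution requires the RHS to be a perfect cube.
Strategy: iterate y from -30 to 30, compute RHS = 2·y³ + 17, and check whether it is a (positive or negative) perfect cube.
Check small values of y:
  y = 0: RHS = 17 is not a perfect cube.
  y = 1: RHS = 19 is not a perfect cube.
  y = -1: RHS = 15 is not a perfect cube.
  y = 2: RHS = 33 is not a perfect cube.
  y = -2: RHS = 1 = (1)³ ⇒ x = 1 works.
  y = 3: RHS = 71 is not a perfect cube.
  y = -3: RHS = -37 is not a perfect cube.
Continuing the search up to |y| = 30 finds no further solutions beyond those listed.
Collected solutions: (1, -2).

Solutions (with |y| ≤ 30): (1, -2).


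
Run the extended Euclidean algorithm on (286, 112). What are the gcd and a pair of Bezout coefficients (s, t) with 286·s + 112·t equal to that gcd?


Euclidean algorithm on (286, 112) — divide until remainder is 0:
  286 = 2 · 112 + 62
  112 = 1 · 62 + 50
  62 = 1 · 50 + 12
  50 = 4 · 12 + 2
  12 = 6 · 2 + 0
gcd(286, 112) = 2.
Track Bezout coefficients alongside the remainders: start with r₀ = 286 = a·1 + b·0 (s = 1, t = 0) and r₁ = 112 = a·0 + b·1 (s = 0, t = 1); each new remainder r_{k+1} = r_{k-1} − q_k·r_k inherits s_{k+1} = s_{k-1} − q_k·s_k, t_{k+1} = t_{k-1} − q_k·t_k, so r_k = a·s_k + b·t_k at every step:
  q = 2: r = 62, s = 1 − 2·0 = 1, t = 0 − 2·1 = -2  (check: 286·1 + 112·(-2) = 62)
  q = 1: r = 50, s = 0 − 1·1 = -1, t = 1 − 1·(-2) = 3  (check: 286·(-1) + 112·3 = 50)
  q = 1: r = 12, s = 1 − 1·(-1) = 2, t = -2 − 1·3 = -5  (check: 286·2 + 112·(-5) = 12)
  q = 4: r = 2, s = -1 − 4·2 = -9, t = 3 − 4·(-5) = 23  (check: 286·(-9) + 112·23 = 2)
The row with r = 2 (the gcd) gives the Bezout coefficients s = -9, t = 23.
Result: 286 · (-9) + 112 · (23) = 2.

gcd(286, 112) = 2; s = -9, t = 23 (check: 286·(-9) + 112·23 = 2).


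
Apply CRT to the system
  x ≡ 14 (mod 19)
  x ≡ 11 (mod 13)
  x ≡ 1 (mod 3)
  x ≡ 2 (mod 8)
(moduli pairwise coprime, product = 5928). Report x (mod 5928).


Product of moduli M = 19 · 13 · 3 · 8 = 5928.
Merge one congruence at a time:
  Start: x ≡ 14 (mod 19).
  Combine with x ≡ 11 (mod 13); new modulus lcm = 247.
    Write x = 14 + 19·t and substitute into x ≡ 11 (mod 13): 19·t ≡ 11 − 14 = -3 (mod 13).
    Reduce coefficients mod 13: 6·t ≡ 10 (mod 13).
    The inverse of 6 mod 13 is 11 (since 6·11 = 66 = 5·13 + 1), so t ≡ 11·10 = 110 ≡ 6 (mod 13).
    Then x = 14 + 19·6 = 128, valid modulo lcm(19, 13) = 247: x ≡ 128 (mod 247).
  Combine with x ≡ 1 (mod 3); new modulus lcm = 741.
    Write x = 128 + 247·t and substitute into x ≡ 1 (mod 3): 247·t ≡ 1 − 128 = -127 (mod 3).
    Reduce coefficients mod 3: 1·t ≡ 2 (mod 3).
    So t ≡ 2 (mod 3).
    Then x = 128 + 247·2 = 622, valid modulo lcm(247, 3) = 741: x ≡ 622 (mod 741).
  Combine with x ≡ 2 (mod 8); new modulus lcm = 5928.
    Write x = 622 + 741·t and substitute into x ≡ 2 (mod 8): 741·t ≡ 2 − 622 = -620 (mod 8).
    Reduce coefficients mod 8: 5·t ≡ 4 (mod 8).
    The inverse of 5 mod 8 is 5 (since 5·5 = 25 = 3·8 + 1), so t ≡ 5·4 = 20 ≡ 4 (mod 8).
    Then x = 622 + 741·4 = 3586, valid modulo lcm(741, 8) = 5928: x ≡ 3586 (mod 5928).
Verify against each original: 3586 mod 19 = 14, 3586 mod 13 = 11, 3586 mod 3 = 1, 3586 mod 8 = 2.

x ≡ 3586 (mod 5928).


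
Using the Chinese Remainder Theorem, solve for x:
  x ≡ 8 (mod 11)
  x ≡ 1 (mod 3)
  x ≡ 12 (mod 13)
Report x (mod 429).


Moduli 11, 3, 13 are pairwise coprime; by CRT there is a unique solution modulo M = 11 · 3 · 13 = 429.
Solve pairwise, accumulating the modulus:
  Start with x ≡ 8 (mod 11).
  Combine with x ≡ 1 (mod 3): since gcd(11, 3) = 1, we get a unique residue mod 33.
    Write x = 8 + 11·t and substitute into x ≡ 1 (mod 3): 11·t ≡ 1 − 8 = -7 (mod 3).
    Reduce coefficients mod 3: 2·t ≡ 2 (mod 3).
    The inverse of 2 mod 3 is 2 (since 2·2 = 4 = 1·3 + 1), so t ≡ 2·2 = 4 ≡ 1 (mod 3).
    Then x = 8 + 11·1 = 19, valid modulo lcm(11, 3) = 33: x ≡ 19 (mod 33).
  Combine with x ≡ 12 (mod 13): since gcd(33, 13) = 1, we get a unique residue mod 429.
    Write x = 19 + 33·t and substitute into x ≡ 12 (mod 13): 33·t ≡ 12 − 19 = -7 (mod 13).
    Reduce coefficients mod 13: 7·t ≡ 6 (mod 13).
    The inverse of 7 mod 13 is 2 (since 7·2 = 14 = 1·13 + 1), so t ≡ 2·6 = 12 ≡ 12 (mod 13).
    Then x = 19 + 33·12 = 415, valid modulo lcm(33, 13) = 429: x ≡ 415 (mod 429).
Verify: 415 mod 11 = 8 ✓, 415 mod 3 = 1 ✓, 415 mod 13 = 12 ✓.

x ≡ 415 (mod 429).


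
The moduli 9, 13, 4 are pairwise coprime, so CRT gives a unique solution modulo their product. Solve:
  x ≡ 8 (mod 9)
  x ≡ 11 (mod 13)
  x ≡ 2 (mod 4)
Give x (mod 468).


Moduli 9, 13, 4 are pairwise coprime; by CRT there is a unique solution modulo M = 9 · 13 · 4 = 468.
Solve pairwise, accumulating the modulus:
  Start with x ≡ 8 (mod 9).
  Combine with x ≡ 11 (mod 13): since gcd(9, 13) = 1, we get a unique residue mod 117.
    Write x = 8 + 9·t and substitute into x ≡ 11 (mod 13): 9·t ≡ 11 − 8 = 3 (mod 13).
    The inverse of 9 mod 13 is 3 (since 9·3 = 27 = 2·13 + 1), so t ≡ 3·3 = 9 ≡ 9 (mod 13).
    Then x = 8 + 9·9 = 89, valid modulo lcm(9, 13) = 117: x ≡ 89 (mod 117).
  Combine with x ≡ 2 (mod 4): since gcd(117, 4) = 1, we get a unique residue mod 468.
    Write x = 89 + 117·t and substitute into x ≡ 2 (mod 4): 117·t ≡ 2 − 89 = -87 (mod 4).
    Reduce coefficients mod 4: 1·t ≡ 1 (mod 4).
    So t ≡ 1 (mod 4).
    Then x = 89 + 117·1 = 206, valid modulo lcm(117, 4) = 468: x ≡ 206 (mod 468).
Verify: 206 mod 9 = 8 ✓, 206 mod 13 = 11 ✓, 206 mod 4 = 2 ✓.

x ≡ 206 (mod 468).


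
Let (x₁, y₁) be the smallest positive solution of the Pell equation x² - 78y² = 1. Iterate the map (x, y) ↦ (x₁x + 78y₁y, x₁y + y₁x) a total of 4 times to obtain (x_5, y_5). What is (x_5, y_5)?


Step 1: Find the fundamental solution (x₁, y₁) of x² - 78y² = 1.
  Expand √78 as a continued fraction. a₀ = ⌊√78⌋ = 8; iterate m_{k+1} = d_k·a_k − m_k, d_{k+1} = (78 − m_{k+1}²)/d_k, a_{k+1} = ⌊(a₀ + m_{k+1})/d_{k+1}⌋ (starting m₀ = 0, d₀ = 1), with convergents p_k = a_k·p_{k-1} + p_{k-2}, q_k = a_k·q_{k-1} + q_{k-2} (p₋₁ = 1, q₋₁ = 0):
  k = 0: a₀ = 8; p₀/q₀ = 8/1; p₀² − 78·q₀² = 64 − 78 = -14.
  k = 1: m = 8, d = 14, a = ⌊(8 + 8)/14⌋ = 1; p/q = (1·8 + 1)/(1·1 + 0) = 9/1; p² − 78·q² = 81 − 78 = 3.
  k = 2: m = 6, d = 3, a = ⌊(8 + 6)/3⌋ = 4; p/q = (4·9 + 8)/(4·1 + 1) = 44/5; p² − 78·q² = 1936 − 1950 = -14.
  k = 3: m = 6, d = 14, a = ⌊(8 + 6)/14⌋ = 1; p/q = (1·44 + 9)/(1·5 + 1) = 53/6; p² − 78·q² = 2809 − 2808 = 1.
  The first convergent with p² − 78·q² = 1 gives the fundamental solution (x₁, y₁) = (53, 6).
Step 2: Apply the recurrence (x_{n+1}, y_{n+1}) = (x₁x_n + 78y₁y_n, x₁y_n + y₁x_n) repeatedly.
  From (x_1, y_1) = (53, 6): x_2 = 53·53 + 78·6·6 = 5617; y_2 = 53·6 + 6·53 = 636.
  From (x_2, y_2) = (5617, 636): x_3 = 53·5617 + 78·6·636 = 595349; y_3 = 53·636 + 6·5617 = 67410.
  From (x_3, y_3) = (595349, 67410): x_4 = 53·595349 + 78·6·67410 = 63101377; y_4 = 53·67410 + 6·595349 = 7144824.
  From (x_4, y_4) = (63101377, 7144824): x_5 = 53·63101377 + 78·6·7144824 = 6688150613; y_5 = 53·7144824 + 6·63101377 = 757283934.
Step 3: Verify x_5² - 78·y_5² = 44731358622172275769 - 44731358622172275768 = 1 (should be 1). ✓

(x_1, y_1) = (53, 6); (x_5, y_5) = (6688150613, 757283934).


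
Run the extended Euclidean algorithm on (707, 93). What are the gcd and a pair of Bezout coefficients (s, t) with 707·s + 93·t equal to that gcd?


Euclidean algorithm on (707, 93) — divide until remainder is 0:
  707 = 7 · 93 + 56
  93 = 1 · 56 + 37
  56 = 1 · 37 + 19
  37 = 1 · 19 + 18
  19 = 1 · 18 + 1
  18 = 18 · 1 + 0
gcd(707, 93) = 1.
Track Bezout coefficients alongside the remainders: start with r₀ = 707 = a·1 + b·0 (s = 1, t = 0) and r₁ = 93 = a·0 + b·1 (s = 0, t = 1); each new remainder r_{k+1} = r_{k-1} − q_k·r_k inherits s_{k+1} = s_{k-1} − q_k·s_k, t_{k+1} = t_{k-1} − q_k·t_k, so r_k = a·s_k + b·t_k at every step:
  q = 7: r = 56, s = 1 − 7·0 = 1, t = 0 − 7·1 = -7  (check: 707·1 + 93·(-7) = 56)
  q = 1: r = 37, s = 0 − 1·1 = -1, t = 1 − 1·(-7) = 8  (check: 707·(-1) + 93·8 = 37)
  q = 1: r = 19, s = 1 − 1·(-1) = 2, t = -7 − 1·8 = -15  (check: 707·2 + 93·(-15) = 19)
  q = 1: r = 18, s = -1 − 1·2 = -3, t = 8 − 1·(-15) = 23  (check: 707·(-3) + 93·23 = 18)
  q = 1: r = 1, s = 2 − 1·(-3) = 5, t = -15 − 1·23 = -38  (check: 707·5 + 93·(-38) = 1)
The row with r = 1 (the gcd) gives the Bezout coefficients s = 5, t = -38.
Result: 707 · (5) + 93 · (-38) = 1.

gcd(707, 93) = 1; s = 5, t = -38 (check: 707·5 + 93·(-38) = 1).


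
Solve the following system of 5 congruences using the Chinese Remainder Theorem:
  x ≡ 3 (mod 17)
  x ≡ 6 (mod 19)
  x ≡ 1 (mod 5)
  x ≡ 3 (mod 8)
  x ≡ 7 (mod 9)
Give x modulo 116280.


Product of moduli M = 17 · 19 · 5 · 8 · 9 = 116280.
Merge one congruence at a time:
  Start: x ≡ 3 (mod 17).
  Combine with x ≡ 6 (mod 19); new modulus lcm = 323.
    Write x = 3 + 17·t and substitute into x ≡ 6 (mod 19): 17·t ≡ 6 − 3 = 3 (mod 19).
    The inverse of 17 mod 19 is 9 (since 17·9 = 153 = 8·19 + 1), so t ≡ 9·3 = 27 ≡ 8 (mod 19).
    Then x = 3 + 17·8 = 139, valid modulo lcm(17, 19) = 323: x ≡ 139 (mod 323).
  Combine with x ≡ 1 (mod 5); new modulus lcm = 1615.
    Write x = 139 + 323·t and substitute into x ≡ 1 (mod 5): 323·t ≡ 1 − 139 = -138 (mod 5).
    Reduce coefficients mod 5: 3·t ≡ 2 (mod 5).
    The inverse of 3 mod 5 is 2 (since 3·2 = 6 = 1·5 + 1), so t ≡ 2·2 = 4 ≡ 4 (mod 5).
    Then x = 139 + 323·4 = 1431, valid modulo lcm(323, 5) = 1615: x ≡ 1431 (mod 1615).
  Combine with x ≡ 3 (mod 8); new modulus lcm = 12920.
    Write x = 1431 + 1615·t and substitute into x ≡ 3 (mod 8): 1615·t ≡ 3 − 1431 = -1428 (mod 8).
    Reduce coefficients mod 8: 7·t ≡ 4 (mod 8).
    The inverse of 7 mod 8 is 7 (since 7·7 = 49 = 6·8 + 1), so t ≡ 7·4 = 28 ≡ 4 (mod 8).
    Then x = 1431 + 1615·4 = 7891, valid modulo lcm(1615, 8) = 12920: x ≡ 7891 (mod 12920).
  Combine with x ≡ 7 (mod 9); new modulus lcm = 116280.
    Write x = 7891 + 12920·t and substitute into x ≡ 7 (mod 9): 12920·t ≡ 7 − 7891 = -7884 (mod 9).
    Reduce coefficients mod 9: 5·t ≡ 0 (mod 9).
    The inverse of 5 mod 9 is 2 (since 5·2 = 10 = 1·9 + 1), so t ≡ 2·0 = 0 ≡ 0 (mod 9).
    Then x = 7891 + 12920·0 = 7891, valid modulo lcm(12920, 9) = 116280: x ≡ 7891 (mod 116280).
Verify against each original: 7891 mod 17 = 3, 7891 mod 19 = 6, 7891 mod 5 = 1, 7891 mod 8 = 3, 7891 mod 9 = 7.

x ≡ 7891 (mod 116280).


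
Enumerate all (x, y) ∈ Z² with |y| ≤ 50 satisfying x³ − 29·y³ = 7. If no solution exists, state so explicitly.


The equation is x³ - 29y³ = 7. For fixed y, x³ = 29·y³ + 7, so a solution requires the RHS to be a perfect cube.
Strategy: iterate y from -50 to 50, compute RHS = 29·y³ + 7, and check whether it is a (positive or negative) perfect cube.
Check small values of y:
  y = 0: RHS = 7 is not a perfect cube.
  y = 1: RHS = 36 is not a perfect cube.
  y = -1: RHS = -22 is not a perfect cube.
  y = 2: RHS = 239 is not a perfect cube.
  y = -2: RHS = -225 is not a perfect cube.
  y = 3: RHS = 790 is not a perfect cube.
  y = -3: RHS = -776 is not a perfect cube.
Continuing the search up to |y| = 50 finds no solutions either.
No (x, y) in the scanned range satisfies the equation.

No integer solutions with |y| ≤ 50.


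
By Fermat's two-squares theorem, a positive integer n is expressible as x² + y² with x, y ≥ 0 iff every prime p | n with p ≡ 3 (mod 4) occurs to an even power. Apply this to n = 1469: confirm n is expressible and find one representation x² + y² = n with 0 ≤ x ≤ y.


Step 1: Factor n = 1469 = 13 · 113.
Step 2: Check the mod-4 condition on each prime factor: 13 ≡ 1 (mod 4), exponent 1; 113 ≡ 1 (mod 4), exponent 1.
All primes ≡ 3 (mod 4) appear to even exponent (or don't appear), so by the two-squares theorem n IS expressible as a sum of two squares.
Step 3: Build a representation. Here n = 13 · 113 is a product of primes ≡ 1 (mod 4). Each prime p ≡ 1 (mod 4) is itself a sum of two squares; find a² by testing p − a² for a perfect square:
  13: 13 − 1² = 12, 13 − 2² = 9 = 3² ⇒ 13 = 2² + 3².
  113: 113 − 1² = 112, 113 − 2² = 109, 113 − 3² = 104, 113 − 4² = 97, 113 − 5² = 88, 113 − 6² = 77, 113 − 7² = 64 = 8² ⇒ 113 = 7² + 8².
  Combine using the Brahmagupta–Fibonacci identity (a² + b²)(c² + d²) = (ac − bd)² + (ad + bc)² = (ac + bd)² + (ad − bc)²:
  13 · 113 = 1469: from (2² + 3²)(7² + 8²), take (2·7 − 3·8, 2·8 + 3·7) = (14 − 24, 16 + 21) = (-10, 37); dropping signs (only squares matter) gives (10, 37); check 10² + 37² = 100 + 1369 = 1469 ✓.
Step 4: Order so x ≤ y and verify: 10² + 37² = 100 + 1369 = 1469 = n. ✓

n = 1469 = 10² + 37² (one valid representation with x ≤ y).


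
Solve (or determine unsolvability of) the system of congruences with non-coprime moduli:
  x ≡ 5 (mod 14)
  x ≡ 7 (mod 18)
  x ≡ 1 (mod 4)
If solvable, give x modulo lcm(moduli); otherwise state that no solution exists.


Moduli 14, 18, 4 are not pairwise coprime, so CRT works modulo lcm(m_i) when all pairwise compatibility conditions hold.
Pairwise compatibility: gcd(m_i, m_j) must divide a_i - a_j for every pair.
Merge one congruence at a time:
  Start: x ≡ 5 (mod 14).
  Combine with x ≡ 7 (mod 18): gcd(14, 18) = 2; 7 - 5 = 2, which IS divisible by 2, so compatible.
    Write x = 5 + 14·t and substitute into x ≡ 7 (mod 18): 14·t ≡ 7 − 5 = 2 (mod 18).
    Divide the congruence (and modulus) by g = 2: 7·t ≡ 1 (mod 9).
    The inverse of 7 mod 9 is 4 (since 7·4 = 28 = 3·9 + 1), so t ≡ 4·1 = 4 ≡ 4 (mod 9).
    Then x = 5 + 14·4 = 61, valid modulo lcm(14, 18) = 126: x ≡ 61 (mod 126).
  Combine with x ≡ 1 (mod 4): gcd(126, 4) = 2; 1 - 61 = -60, which IS divisible by 2, so compatible.
    Write x = 61 + 126·t and substitute into x ≡ 1 (mod 4): 126·t ≡ 1 − 61 = -60 (mod 4).
    Divide the congruence (and modulus) by g = 2: 63·t ≡ -30 (mod 2).
    Reduce coefficients mod 2: 1·t ≡ 0 (mod 2).
    So t ≡ 0 (mod 2).
    Then x = 61 + 126·0 = 61, valid modulo lcm(126, 4) = 252: x ≡ 61 (mod 252).
Verify: 61 mod 14 = 5, 61 mod 18 = 7, 61 mod 4 = 1.

x ≡ 61 (mod 252).


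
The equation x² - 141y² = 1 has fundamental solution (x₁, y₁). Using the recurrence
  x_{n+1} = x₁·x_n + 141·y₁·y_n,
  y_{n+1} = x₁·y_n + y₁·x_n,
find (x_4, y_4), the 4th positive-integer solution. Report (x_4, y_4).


Step 1: Find the fundamental solution (x₁, y₁) of x² - 141y² = 1.
  Expand √141 as a continued fraction. a₀ = ⌊√141⌋ = 11; iterate m_{k+1} = d_k·a_k − m_k, d_{k+1} = (141 − m_{k+1}²)/d_k, a_{k+1} = ⌊(a₀ + m_{k+1})/d_{k+1}⌋ (starting m₀ = 0, d₀ = 1), with convergents p_k = a_k·p_{k-1} + p_{k-2}, q_k = a_k·q_{k-1} + q_{k-2} (p₋₁ = 1, q₋₁ = 0):
  k = 0: a₀ = 11; p₀/q₀ = 11/1; p₀² − 141·q₀² = 121 − 141 = -20.
  k = 1: m = 11, d = 20, a = ⌊(11 + 11)/20⌋ = 1; p/q = (1·11 + 1)/(1·1 + 0) = 12/1; p² − 141·q² = 144 − 141 = 3.
  k = 2: m = 9, d = 3, a = ⌊(11 + 9)/3⌋ = 6; p/q = (6·12 + 11)/(6·1 + 1) = 83/7; p² − 141·q² = 6889 − 6909 = -20.
  k = 3: m = 9, d = 20, a = ⌊(11 + 9)/20⌋ = 1; p/q = (1·83 + 12)/(1·7 + 1) = 95/8; p² − 141·q² = 9025 − 9024 = 1.
  The first convergent with p² − 141·q² = 1 gives the fundamental solution (x₁, y₁) = (95, 8).
Step 2: Apply the recurrence (x_{n+1}, y_{n+1}) = (x₁x_n + 141y₁y_n, x₁y_n + y₁x_n) repeatedly.
  From (x_1, y_1) = (95, 8): x_2 = 95·95 + 141·8·8 = 18049; y_2 = 95·8 + 8·95 = 1520.
  From (x_2, y_2) = (18049, 1520): x_3 = 95·18049 + 141·8·1520 = 3429215; y_3 = 95·1520 + 8·18049 = 288792.
  From (x_3, y_3) = (3429215, 288792): x_4 = 95·3429215 + 141·8·288792 = 651532801; y_4 = 95·288792 + 8·3429215 = 54868960.
Step 3: Verify x_4² - 141·y_4² = 424494990778905601 - 424494990778905600 = 1 (should be 1). ✓

(x_1, y_1) = (95, 8); (x_4, y_4) = (651532801, 54868960).


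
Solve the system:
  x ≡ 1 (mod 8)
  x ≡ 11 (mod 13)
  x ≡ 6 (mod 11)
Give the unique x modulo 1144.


Moduli 8, 13, 11 are pairwise coprime; by CRT there is a unique solution modulo M = 8 · 13 · 11 = 1144.
Solve pairwise, accumulating the modulus:
  Start with x ≡ 1 (mod 8).
  Combine with x ≡ 11 (mod 13): since gcd(8, 13) = 1, we get a unique residue mod 104.
    Write x = 1 + 8·t and substitute into x ≡ 11 (mod 13): 8·t ≡ 11 − 1 = 10 (mod 13).
    The inverse of 8 mod 13 is 5 (since 8·5 = 40 = 3·13 + 1), so t ≡ 5·10 = 50 ≡ 11 (mod 13).
    Then x = 1 + 8·11 = 89, valid modulo lcm(8, 13) = 104: x ≡ 89 (mod 104).
  Combine with x ≡ 6 (mod 11): since gcd(104, 11) = 1, we get a unique residue mod 1144.
    Write x = 89 + 104·t and substitute into x ≡ 6 (mod 11): 104·t ≡ 6 − 89 = -83 (mod 11).
    Reduce coefficients mod 11: 5·t ≡ 5 (mod 11).
    The inverse of 5 mod 11 is 9 (since 5·9 = 45 = 4·11 + 1), so t ≡ 9·5 = 45 ≡ 1 (mod 11).
    Then x = 89 + 104·1 = 193, valid modulo lcm(104, 11) = 1144: x ≡ 193 (mod 1144).
Verify: 193 mod 8 = 1 ✓, 193 mod 13 = 11 ✓, 193 mod 11 = 6 ✓.

x ≡ 193 (mod 1144).


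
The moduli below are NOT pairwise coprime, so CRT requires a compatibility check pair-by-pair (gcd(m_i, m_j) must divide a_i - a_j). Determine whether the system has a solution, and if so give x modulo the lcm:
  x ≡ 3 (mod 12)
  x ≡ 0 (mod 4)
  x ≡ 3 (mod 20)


Moduli 12, 4, 20 are not pairwise coprime, so CRT works modulo lcm(m_i) when all pairwise compatibility conditions hold.
Pairwise compatibility: gcd(m_i, m_j) must divide a_i - a_j for every pair.
Merge one congruence at a time:
  Start: x ≡ 3 (mod 12).
  Combine with x ≡ 0 (mod 4): gcd(12, 4) = 4, and 0 - 3 = -3 is NOT divisible by 4.
    ⇒ system is inconsistent (no integer solution).

No solution (the system is inconsistent).


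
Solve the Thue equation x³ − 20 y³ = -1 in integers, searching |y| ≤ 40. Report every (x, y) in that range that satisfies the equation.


The equation is x³ - 20y³ = -1. For fixed y, x³ = 20·y³ − 1, so a solution requires the RHS to be a perfect cube.
Strategy: iterate y from -40 to 40, compute RHS = 20·y³ − 1, and check whether it is a (positive or negative) perfect cube.
Check small values of y:
  y = 0: RHS = -1 = (-1)³ ⇒ x = -1 works.
  y = 1: RHS = 19 is not a perfect cube.
  y = -1: RHS = -21 is not a perfect cube.
  y = 2: RHS = 159 is not a perfect cube.
  y = -2: RHS = -161 is not a perfect cube.
  y = 3: RHS = 539 is not a perfect cube.
  y = -3: RHS = -541 is not a perfect cube.
Continuing, at y = 7: RHS = 6859 = (19)³ ⇒ x = 19 works.
Searching the remaining y in |y| ≤ 40 finds no further solutions.
Collected solutions: (-1, 0), (19, 7).

Solutions (with |y| ≤ 40): (-1, 0), (19, 7).


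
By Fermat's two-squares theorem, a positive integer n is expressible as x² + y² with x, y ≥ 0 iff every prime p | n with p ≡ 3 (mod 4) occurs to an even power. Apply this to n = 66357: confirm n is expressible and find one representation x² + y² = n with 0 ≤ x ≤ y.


Step 1: Factor n = 66357 = 3^2 · 73 · 101.
Step 2: Check the mod-4 condition on each prime factor: 3 ≡ 3 (mod 4), exponent 2 (must be even); 73 ≡ 1 (mod 4), exponent 1; 101 ≡ 1 (mod 4), exponent 1.
All primes ≡ 3 (mod 4) appear to even exponent (or don't appear), so by the two-squares theorem n IS expressible as a sum of two squares.
Step 3: Build a representation. Group n = k² · m with k = 3 and m = 73 · 101 = 7373 (a product of primes ≡ 1 (mod 4)); a representation of m scales to one of n via (k·x)² + (k·y)² = k²(x² + y²). Each prime p ≡ 1 (mod 4) is itself a sum of two squares; find a² by testing p − a² for a perfect square:
  73: 73 − 1² = 72, 73 − 2² = 69, 73 − 3² = 64 = 8² ⇒ 73 = 3² + 8².
  101: 101 − 1² = 100 = 10² ⇒ 101 = 1² + 10².
  Combine using the Brahmagupta–Fibonacci identity (a² + b²)(c² + d²) = (ac − bd)² + (ad + bc)² = (ac + bd)² + (ad − bc)²:
  73 · 101 = 7373: from (3² + 8²)(1² + 10²), take (3·1 − 8·10, 3·10 + 8·1) = (3 − 80, 30 + 8) = (-77, 38); dropping signs (only squares matter) gives (77, 38); check 77² + 38² = 5929 + 1444 = 7373 ✓.
  Scale by k = 3: (3·77, 3·38) = (231, 114).
Step 4: Order so x ≤ y and verify: 114² + 231² = 12996 + 53361 = 66357 = n. ✓

n = 66357 = 114² + 231² (one valid representation with x ≤ y).


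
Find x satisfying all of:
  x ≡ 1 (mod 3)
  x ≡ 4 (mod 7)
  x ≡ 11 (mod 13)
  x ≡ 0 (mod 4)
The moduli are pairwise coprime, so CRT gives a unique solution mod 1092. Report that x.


Product of moduli M = 3 · 7 · 13 · 4 = 1092.
Merge one congruence at a time:
  Start: x ≡ 1 (mod 3).
  Combine with x ≡ 4 (mod 7); new modulus lcm = 21.
    Write x = 1 + 3·t and substitute into x ≡ 4 (mod 7): 3·t ≡ 4 − 1 = 3 (mod 7).
    The inverse of 3 mod 7 is 5 (since 3·5 = 15 = 2·7 + 1), so t ≡ 5·3 = 15 ≡ 1 (mod 7).
    Then x = 1 + 3·1 = 4, valid modulo lcm(3, 7) = 21: x ≡ 4 (mod 21).
  Combine with x ≡ 11 (mod 13); new modulus lcm = 273.
    Write x = 4 + 21·t and substitute into x ≡ 11 (mod 13): 21·t ≡ 11 − 4 = 7 (mod 13).
    Reduce coefficients mod 13: 8·t ≡ 7 (mod 13).
    The inverse of 8 mod 13 is 5 (since 8·5 = 40 = 3·13 + 1), so t ≡ 5·7 = 35 ≡ 9 (mod 13).
    Then x = 4 + 21·9 = 193, valid modulo lcm(21, 13) = 273: x ≡ 193 (mod 273).
  Combine with x ≡ 0 (mod 4); new modulus lcm = 1092.
    Write x = 193 + 273·t and substitute into x ≡ 0 (mod 4): 273·t ≡ 0 − 193 = -193 (mod 4).
    Reduce coefficients mod 4: 1·t ≡ 3 (mod 4).
    So t ≡ 3 (mod 4).
    Then x = 193 + 273·3 = 1012, valid modulo lcm(273, 4) = 1092: x ≡ 1012 (mod 1092).
Verify against each original: 1012 mod 3 = 1, 1012 mod 7 = 4, 1012 mod 13 = 11, 1012 mod 4 = 0.

x ≡ 1012 (mod 1092).


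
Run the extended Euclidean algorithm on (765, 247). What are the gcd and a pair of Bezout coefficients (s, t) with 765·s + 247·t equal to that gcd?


Euclidean algorithm on (765, 247) — divide until remainder is 0:
  765 = 3 · 247 + 24
  247 = 10 · 24 + 7
  24 = 3 · 7 + 3
  7 = 2 · 3 + 1
  3 = 3 · 1 + 0
gcd(765, 247) = 1.
Track Bezout coefficients alongside the remainders: start with r₀ = 765 = a·1 + b·0 (s = 1, t = 0) and r₁ = 247 = a·0 + b·1 (s = 0, t = 1); each new remainder r_{k+1} = r_{k-1} − q_k·r_k inherits s_{k+1} = s_{k-1} − q_k·s_k, t_{k+1} = t_{k-1} − q_k·t_k, so r_k = a·s_k + b·t_k at every step:
  q = 3: r = 24, s = 1 − 3·0 = 1, t = 0 − 3·1 = -3  (check: 765·1 + 247·(-3) = 24)
  q = 10: r = 7, s = 0 − 10·1 = -10, t = 1 − 10·(-3) = 31  (check: 765·(-10) + 247·31 = 7)
  q = 3: r = 3, s = 1 − 3·(-10) = 31, t = -3 − 3·31 = -96  (check: 765·31 + 247·(-96) = 3)
  q = 2: r = 1, s = -10 − 2·31 = -72, t = 31 − 2·(-96) = 223  (check: 765·(-72) + 247·223 = 1)
The row with r = 1 (the gcd) gives the Bezout coefficients s = -72, t = 223.
Result: 765 · (-72) + 247 · (223) = 1.

gcd(765, 247) = 1; s = -72, t = 223 (check: 765·(-72) + 247·223 = 1).


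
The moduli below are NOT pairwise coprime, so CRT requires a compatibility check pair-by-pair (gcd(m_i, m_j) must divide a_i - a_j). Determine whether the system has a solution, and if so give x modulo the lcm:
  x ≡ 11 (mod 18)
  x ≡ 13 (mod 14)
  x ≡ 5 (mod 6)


Moduli 18, 14, 6 are not pairwise coprime, so CRT works modulo lcm(m_i) when all pairwise compatibility conditions hold.
Pairwise compatibility: gcd(m_i, m_j) must divide a_i - a_j for every pair.
Merge one congruence at a time:
  Start: x ≡ 11 (mod 18).
  Combine with x ≡ 13 (mod 14): gcd(18, 14) = 2; 13 - 11 = 2, which IS divisible by 2, so compatible.
    Write x = 11 + 18·t and substitute into x ≡ 13 (mod 14): 18·t ≡ 13 − 11 = 2 (mod 14).
    Divide the congruence (and modulus) by g = 2: 9·t ≡ 1 (mod 7).
    Reduce coefficients mod 7: 2·t ≡ 1 (mod 7).
    The inverse of 2 mod 7 is 4 (since 2·4 = 8 = 1·7 + 1), so t ≡ 4·1 = 4 ≡ 4 (mod 7).
    Then x = 11 + 18·4 = 83, valid modulo lcm(18, 14) = 126: x ≡ 83 (mod 126).
  Combine with x ≡ 5 (mod 6): gcd(126, 6) = 6; 5 - 83 = -78, which IS divisible by 6, so compatible.
    Write x = 83 + 126·t and substitute into x ≡ 5 (mod 6): 126·t ≡ 5 − 83 = -78 (mod 6).
    Divide the congruence (and modulus) by g = 6: 21·t ≡ -13 (mod 1).
    Modulo 1 every t works; take t = 0.
    Then x = 83 + 126·0 = 83, valid modulo lcm(126, 6) = 126: x ≡ 83 (mod 126).
Verify: 83 mod 18 = 11, 83 mod 14 = 13, 83 mod 6 = 5.

x ≡ 83 (mod 126).


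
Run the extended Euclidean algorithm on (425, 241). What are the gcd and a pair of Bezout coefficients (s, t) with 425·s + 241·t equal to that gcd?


Euclidean algorithm on (425, 241) — divide until remainder is 0:
  425 = 1 · 241 + 184
  241 = 1 · 184 + 57
  184 = 3 · 57 + 13
  57 = 4 · 13 + 5
  13 = 2 · 5 + 3
  5 = 1 · 3 + 2
  3 = 1 · 2 + 1
  2 = 2 · 1 + 0
gcd(425, 241) = 1.
Track Bezout coefficients alongside the remainders: start with r₀ = 425 = a·1 + b·0 (s = 1, t = 0) and r₁ = 241 = a·0 + b·1 (s = 0, t = 1); each new remainder r_{k+1} = r_{k-1} − q_k·r_k inherits s_{k+1} = s_{k-1} − q_k·s_k, t_{k+1} = t_{k-1} − q_k·t_k, so r_k = a·s_k + b·t_k at every step:
  q = 1: r = 184, s = 1 − 1·0 = 1, t = 0 − 1·1 = -1  (check: 425·1 + 241·(-1) = 184)
  q = 1: r = 57, s = 0 − 1·1 = -1, t = 1 − 1·(-1) = 2  (check: 425·(-1) + 241·2 = 57)
  q = 3: r = 13, s = 1 − 3·(-1) = 4, t = -1 − 3·2 = -7  (check: 425·4 + 241·(-7) = 13)
  q = 4: r = 5, s = -1 − 4·4 = -17, t = 2 − 4·(-7) = 30  (check: 425·(-17) + 241·30 = 5)
  q = 2: r = 3, s = 4 − 2·(-17) = 38, t = -7 − 2·30 = -67  (check: 425·38 + 241·(-67) = 3)
  q = 1: r = 2, s = -17 − 1·38 = -55, t = 30 − 1·(-67) = 97  (check: 425·(-55) + 241·97 = 2)
  q = 1: r = 1, s = 38 − 1·(-55) = 93, t = -67 − 1·97 = -164  (check: 425·93 + 241·(-164) = 1)
The row with r = 1 (the gcd) gives the Bezout coefficients s = 93, t = -164.
Result: 425 · (93) + 241 · (-164) = 1.

gcd(425, 241) = 1; s = 93, t = -164 (check: 425·93 + 241·(-164) = 1).


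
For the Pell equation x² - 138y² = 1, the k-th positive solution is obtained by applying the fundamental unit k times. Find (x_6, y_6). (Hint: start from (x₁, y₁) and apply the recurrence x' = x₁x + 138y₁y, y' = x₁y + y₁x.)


Step 1: Find the fundamental solution (x₁, y₁) of x² - 138y² = 1.
  Expand √138 as a continued fraction. a₀ = ⌊√138⌋ = 11; iterate m_{k+1} = d_k·a_k − m_k, d_{k+1} = (138 − m_{k+1}²)/d_k, a_{k+1} = ⌊(a₀ + m_{k+1})/d_{k+1}⌋ (starting m₀ = 0, d₀ = 1), with convergents p_k = a_k·p_{k-1} + p_{k-2}, q_k = a_k·q_{k-1} + q_{k-2} (p₋₁ = 1, q₋₁ = 0):
  k = 0: a₀ = 11; p₀/q₀ = 11/1; p₀² − 138·q₀² = 121 − 138 = -17.
  k = 1: m = 11, d = 17, a = ⌊(11 + 11)/17⌋ = 1; p/q = (1·11 + 1)/(1·1 + 0) = 12/1; p² − 138·q² = 144 − 138 = 6.
  k = 2: m = 6, d = 6, a = ⌊(11 + 6)/6⌋ = 2; p/q = (2·12 + 11)/(2·1 + 1) = 35/3; p² − 138·q² = 1225 − 1242 = -17.
  k = 3: m = 6, d = 17, a = ⌊(11 + 6)/17⌋ = 1; p/q = (1·35 + 12)/(1·3 + 1) = 47/4; p² − 138·q² = 2209 − 2208 = 1.
  The first convergent with p² − 138·q² = 1 gives the fundamental solution (x₁, y₁) = (47, 4).
Step 2: Apply the recurrence (x_{n+1}, y_{n+1}) = (x₁x_n + 138y₁y_n, x₁y_n + y₁x_n) repeatedly.
  From (x_1, y_1) = (47, 4): x_2 = 47·47 + 138·4·4 = 4417; y_2 = 47·4 + 4·47 = 376.
  From (x_2, y_2) = (4417, 376): x_3 = 47·4417 + 138·4·376 = 415151; y_3 = 47·376 + 4·4417 = 35340.
  From (x_3, y_3) = (415151, 35340): x_4 = 47·415151 + 138·4·35340 = 39019777; y_4 = 47·35340 + 4·415151 = 3321584.
  From (x_4, y_4) = (39019777, 3321584): x_5 = 47·39019777 + 138·4·3321584 = 3667443887; y_5 = 47·3321584 + 4·39019777 = 312193556.
  From (x_5, y_5) = (3667443887, 312193556): x_6 = 47·3667443887 + 138·4·312193556 = 344700705601; y_6 = 47·312193556 + 4·3667443887 = 29342872680.
Step 3: Verify x_6² - 138·y_6² = 118818576441827272771201 - 118818576441827272771200 = 1 (should be 1). ✓

(x_1, y_1) = (47, 4); (x_6, y_6) = (344700705601, 29342872680).


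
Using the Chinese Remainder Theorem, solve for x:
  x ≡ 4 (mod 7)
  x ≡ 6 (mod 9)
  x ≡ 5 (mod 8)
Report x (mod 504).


Moduli 7, 9, 8 are pairwise coprime; by CRT there is a unique solution modulo M = 7 · 9 · 8 = 504.
Solve pairwise, accumulating the modulus:
  Start with x ≡ 4 (mod 7).
  Combine with x ≡ 6 (mod 9): since gcd(7, 9) = 1, we get a unique residue mod 63.
    Write x = 4 + 7·t and substitute into x ≡ 6 (mod 9): 7·t ≡ 6 − 4 = 2 (mod 9).
    The inverse of 7 mod 9 is 4 (since 7·4 = 28 = 3·9 + 1), so t ≡ 4·2 = 8 ≡ 8 (mod 9).
    Then x = 4 + 7·8 = 60, valid modulo lcm(7, 9) = 63: x ≡ 60 (mod 63).
  Combine with x ≡ 5 (mod 8): since gcd(63, 8) = 1, we get a unique residue mod 504.
    Write x = 60 + 63·t and substitute into x ≡ 5 (mod 8): 63·t ≡ 5 − 60 = -55 (mod 8).
    Reduce coefficients mod 8: 7·t ≡ 1 (mod 8).
    The inverse of 7 mod 8 is 7 (since 7·7 = 49 = 6·8 + 1), so t ≡ 7·1 = 7 ≡ 7 (mod 8).
    Then x = 60 + 63·7 = 501, valid modulo lcm(63, 8) = 504: x ≡ 501 (mod 504).
Verify: 501 mod 7 = 4 ✓, 501 mod 9 = 6 ✓, 501 mod 8 = 5 ✓.

x ≡ 501 (mod 504).
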